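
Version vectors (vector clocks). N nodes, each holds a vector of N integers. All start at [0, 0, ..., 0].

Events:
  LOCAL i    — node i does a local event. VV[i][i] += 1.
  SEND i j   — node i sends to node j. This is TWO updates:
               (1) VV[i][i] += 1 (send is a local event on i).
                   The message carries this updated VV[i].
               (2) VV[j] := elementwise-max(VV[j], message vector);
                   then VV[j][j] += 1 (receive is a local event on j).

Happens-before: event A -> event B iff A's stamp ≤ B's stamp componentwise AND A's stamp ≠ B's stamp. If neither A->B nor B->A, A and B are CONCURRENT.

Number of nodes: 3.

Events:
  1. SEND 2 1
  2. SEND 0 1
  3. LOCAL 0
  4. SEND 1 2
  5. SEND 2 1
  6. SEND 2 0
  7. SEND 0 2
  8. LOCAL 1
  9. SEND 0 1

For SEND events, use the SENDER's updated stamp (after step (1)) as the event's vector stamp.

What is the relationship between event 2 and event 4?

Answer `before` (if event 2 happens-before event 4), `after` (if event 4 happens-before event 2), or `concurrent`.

Answer: before

Derivation:
Initial: VV[0]=[0, 0, 0]
Initial: VV[1]=[0, 0, 0]
Initial: VV[2]=[0, 0, 0]
Event 1: SEND 2->1: VV[2][2]++ -> VV[2]=[0, 0, 1], msg_vec=[0, 0, 1]; VV[1]=max(VV[1],msg_vec) then VV[1][1]++ -> VV[1]=[0, 1, 1]
Event 2: SEND 0->1: VV[0][0]++ -> VV[0]=[1, 0, 0], msg_vec=[1, 0, 0]; VV[1]=max(VV[1],msg_vec) then VV[1][1]++ -> VV[1]=[1, 2, 1]
Event 3: LOCAL 0: VV[0][0]++ -> VV[0]=[2, 0, 0]
Event 4: SEND 1->2: VV[1][1]++ -> VV[1]=[1, 3, 1], msg_vec=[1, 3, 1]; VV[2]=max(VV[2],msg_vec) then VV[2][2]++ -> VV[2]=[1, 3, 2]
Event 5: SEND 2->1: VV[2][2]++ -> VV[2]=[1, 3, 3], msg_vec=[1, 3, 3]; VV[1]=max(VV[1],msg_vec) then VV[1][1]++ -> VV[1]=[1, 4, 3]
Event 6: SEND 2->0: VV[2][2]++ -> VV[2]=[1, 3, 4], msg_vec=[1, 3, 4]; VV[0]=max(VV[0],msg_vec) then VV[0][0]++ -> VV[0]=[3, 3, 4]
Event 7: SEND 0->2: VV[0][0]++ -> VV[0]=[4, 3, 4], msg_vec=[4, 3, 4]; VV[2]=max(VV[2],msg_vec) then VV[2][2]++ -> VV[2]=[4, 3, 5]
Event 8: LOCAL 1: VV[1][1]++ -> VV[1]=[1, 5, 3]
Event 9: SEND 0->1: VV[0][0]++ -> VV[0]=[5, 3, 4], msg_vec=[5, 3, 4]; VV[1]=max(VV[1],msg_vec) then VV[1][1]++ -> VV[1]=[5, 6, 4]
Event 2 stamp: [1, 0, 0]
Event 4 stamp: [1, 3, 1]
[1, 0, 0] <= [1, 3, 1]? True
[1, 3, 1] <= [1, 0, 0]? False
Relation: before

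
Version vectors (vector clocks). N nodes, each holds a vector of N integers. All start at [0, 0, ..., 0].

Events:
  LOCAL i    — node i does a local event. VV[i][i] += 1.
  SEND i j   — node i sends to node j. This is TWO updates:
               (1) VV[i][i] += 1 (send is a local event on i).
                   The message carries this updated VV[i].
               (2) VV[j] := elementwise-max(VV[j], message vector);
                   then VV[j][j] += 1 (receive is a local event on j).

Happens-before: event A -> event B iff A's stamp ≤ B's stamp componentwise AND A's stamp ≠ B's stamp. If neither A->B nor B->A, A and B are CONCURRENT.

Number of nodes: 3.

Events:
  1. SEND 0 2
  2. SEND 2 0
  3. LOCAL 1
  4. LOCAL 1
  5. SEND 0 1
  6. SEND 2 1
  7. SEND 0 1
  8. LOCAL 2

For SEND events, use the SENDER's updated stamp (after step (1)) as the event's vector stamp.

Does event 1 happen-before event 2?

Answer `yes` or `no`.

Answer: yes

Derivation:
Initial: VV[0]=[0, 0, 0]
Initial: VV[1]=[0, 0, 0]
Initial: VV[2]=[0, 0, 0]
Event 1: SEND 0->2: VV[0][0]++ -> VV[0]=[1, 0, 0], msg_vec=[1, 0, 0]; VV[2]=max(VV[2],msg_vec) then VV[2][2]++ -> VV[2]=[1, 0, 1]
Event 2: SEND 2->0: VV[2][2]++ -> VV[2]=[1, 0, 2], msg_vec=[1, 0, 2]; VV[0]=max(VV[0],msg_vec) then VV[0][0]++ -> VV[0]=[2, 0, 2]
Event 3: LOCAL 1: VV[1][1]++ -> VV[1]=[0, 1, 0]
Event 4: LOCAL 1: VV[1][1]++ -> VV[1]=[0, 2, 0]
Event 5: SEND 0->1: VV[0][0]++ -> VV[0]=[3, 0, 2], msg_vec=[3, 0, 2]; VV[1]=max(VV[1],msg_vec) then VV[1][1]++ -> VV[1]=[3, 3, 2]
Event 6: SEND 2->1: VV[2][2]++ -> VV[2]=[1, 0, 3], msg_vec=[1, 0, 3]; VV[1]=max(VV[1],msg_vec) then VV[1][1]++ -> VV[1]=[3, 4, 3]
Event 7: SEND 0->1: VV[0][0]++ -> VV[0]=[4, 0, 2], msg_vec=[4, 0, 2]; VV[1]=max(VV[1],msg_vec) then VV[1][1]++ -> VV[1]=[4, 5, 3]
Event 8: LOCAL 2: VV[2][2]++ -> VV[2]=[1, 0, 4]
Event 1 stamp: [1, 0, 0]
Event 2 stamp: [1, 0, 2]
[1, 0, 0] <= [1, 0, 2]? True. Equal? False. Happens-before: True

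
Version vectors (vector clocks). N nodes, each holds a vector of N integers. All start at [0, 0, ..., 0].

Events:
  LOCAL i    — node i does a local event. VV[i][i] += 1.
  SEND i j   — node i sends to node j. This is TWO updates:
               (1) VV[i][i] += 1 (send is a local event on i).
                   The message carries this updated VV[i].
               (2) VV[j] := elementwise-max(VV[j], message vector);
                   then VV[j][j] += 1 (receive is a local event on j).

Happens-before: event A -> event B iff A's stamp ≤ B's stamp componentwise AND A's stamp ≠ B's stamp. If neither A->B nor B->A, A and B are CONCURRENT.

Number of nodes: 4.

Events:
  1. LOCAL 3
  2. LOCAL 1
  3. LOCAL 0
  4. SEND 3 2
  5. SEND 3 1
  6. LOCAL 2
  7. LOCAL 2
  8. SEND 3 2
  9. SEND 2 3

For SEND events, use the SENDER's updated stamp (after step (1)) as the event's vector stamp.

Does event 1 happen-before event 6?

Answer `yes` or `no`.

Answer: yes

Derivation:
Initial: VV[0]=[0, 0, 0, 0]
Initial: VV[1]=[0, 0, 0, 0]
Initial: VV[2]=[0, 0, 0, 0]
Initial: VV[3]=[0, 0, 0, 0]
Event 1: LOCAL 3: VV[3][3]++ -> VV[3]=[0, 0, 0, 1]
Event 2: LOCAL 1: VV[1][1]++ -> VV[1]=[0, 1, 0, 0]
Event 3: LOCAL 0: VV[0][0]++ -> VV[0]=[1, 0, 0, 0]
Event 4: SEND 3->2: VV[3][3]++ -> VV[3]=[0, 0, 0, 2], msg_vec=[0, 0, 0, 2]; VV[2]=max(VV[2],msg_vec) then VV[2][2]++ -> VV[2]=[0, 0, 1, 2]
Event 5: SEND 3->1: VV[3][3]++ -> VV[3]=[0, 0, 0, 3], msg_vec=[0, 0, 0, 3]; VV[1]=max(VV[1],msg_vec) then VV[1][1]++ -> VV[1]=[0, 2, 0, 3]
Event 6: LOCAL 2: VV[2][2]++ -> VV[2]=[0, 0, 2, 2]
Event 7: LOCAL 2: VV[2][2]++ -> VV[2]=[0, 0, 3, 2]
Event 8: SEND 3->2: VV[3][3]++ -> VV[3]=[0, 0, 0, 4], msg_vec=[0, 0, 0, 4]; VV[2]=max(VV[2],msg_vec) then VV[2][2]++ -> VV[2]=[0, 0, 4, 4]
Event 9: SEND 2->3: VV[2][2]++ -> VV[2]=[0, 0, 5, 4], msg_vec=[0, 0, 5, 4]; VV[3]=max(VV[3],msg_vec) then VV[3][3]++ -> VV[3]=[0, 0, 5, 5]
Event 1 stamp: [0, 0, 0, 1]
Event 6 stamp: [0, 0, 2, 2]
[0, 0, 0, 1] <= [0, 0, 2, 2]? True. Equal? False. Happens-before: True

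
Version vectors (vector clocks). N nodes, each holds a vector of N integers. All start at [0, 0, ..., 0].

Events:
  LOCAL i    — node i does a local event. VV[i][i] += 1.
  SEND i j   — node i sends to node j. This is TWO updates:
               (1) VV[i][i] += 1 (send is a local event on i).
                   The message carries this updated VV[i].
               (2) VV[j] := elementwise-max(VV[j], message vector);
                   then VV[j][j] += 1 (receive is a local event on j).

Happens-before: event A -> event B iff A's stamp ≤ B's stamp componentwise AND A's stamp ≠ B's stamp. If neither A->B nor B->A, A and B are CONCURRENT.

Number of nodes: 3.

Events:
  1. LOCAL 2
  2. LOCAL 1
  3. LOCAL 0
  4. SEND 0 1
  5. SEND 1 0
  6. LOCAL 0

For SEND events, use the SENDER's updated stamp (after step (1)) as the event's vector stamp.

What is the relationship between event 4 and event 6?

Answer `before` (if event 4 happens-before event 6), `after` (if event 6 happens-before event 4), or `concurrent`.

Answer: before

Derivation:
Initial: VV[0]=[0, 0, 0]
Initial: VV[1]=[0, 0, 0]
Initial: VV[2]=[0, 0, 0]
Event 1: LOCAL 2: VV[2][2]++ -> VV[2]=[0, 0, 1]
Event 2: LOCAL 1: VV[1][1]++ -> VV[1]=[0, 1, 0]
Event 3: LOCAL 0: VV[0][0]++ -> VV[0]=[1, 0, 0]
Event 4: SEND 0->1: VV[0][0]++ -> VV[0]=[2, 0, 0], msg_vec=[2, 0, 0]; VV[1]=max(VV[1],msg_vec) then VV[1][1]++ -> VV[1]=[2, 2, 0]
Event 5: SEND 1->0: VV[1][1]++ -> VV[1]=[2, 3, 0], msg_vec=[2, 3, 0]; VV[0]=max(VV[0],msg_vec) then VV[0][0]++ -> VV[0]=[3, 3, 0]
Event 6: LOCAL 0: VV[0][0]++ -> VV[0]=[4, 3, 0]
Event 4 stamp: [2, 0, 0]
Event 6 stamp: [4, 3, 0]
[2, 0, 0] <= [4, 3, 0]? True
[4, 3, 0] <= [2, 0, 0]? False
Relation: before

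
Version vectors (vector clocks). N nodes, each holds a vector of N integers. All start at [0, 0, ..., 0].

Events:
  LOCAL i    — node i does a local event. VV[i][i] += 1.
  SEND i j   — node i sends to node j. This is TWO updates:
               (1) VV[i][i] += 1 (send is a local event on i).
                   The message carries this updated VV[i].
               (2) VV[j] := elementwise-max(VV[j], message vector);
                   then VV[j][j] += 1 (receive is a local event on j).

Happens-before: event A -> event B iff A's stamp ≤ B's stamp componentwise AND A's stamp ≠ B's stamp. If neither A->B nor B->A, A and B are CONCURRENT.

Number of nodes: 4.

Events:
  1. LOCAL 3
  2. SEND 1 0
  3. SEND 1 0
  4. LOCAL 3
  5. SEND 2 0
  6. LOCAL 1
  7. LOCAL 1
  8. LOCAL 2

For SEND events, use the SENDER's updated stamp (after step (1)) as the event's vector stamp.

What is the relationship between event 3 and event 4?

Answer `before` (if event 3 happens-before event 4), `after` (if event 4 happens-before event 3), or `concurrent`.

Answer: concurrent

Derivation:
Initial: VV[0]=[0, 0, 0, 0]
Initial: VV[1]=[0, 0, 0, 0]
Initial: VV[2]=[0, 0, 0, 0]
Initial: VV[3]=[0, 0, 0, 0]
Event 1: LOCAL 3: VV[3][3]++ -> VV[3]=[0, 0, 0, 1]
Event 2: SEND 1->0: VV[1][1]++ -> VV[1]=[0, 1, 0, 0], msg_vec=[0, 1, 0, 0]; VV[0]=max(VV[0],msg_vec) then VV[0][0]++ -> VV[0]=[1, 1, 0, 0]
Event 3: SEND 1->0: VV[1][1]++ -> VV[1]=[0, 2, 0, 0], msg_vec=[0, 2, 0, 0]; VV[0]=max(VV[0],msg_vec) then VV[0][0]++ -> VV[0]=[2, 2, 0, 0]
Event 4: LOCAL 3: VV[3][3]++ -> VV[3]=[0, 0, 0, 2]
Event 5: SEND 2->0: VV[2][2]++ -> VV[2]=[0, 0, 1, 0], msg_vec=[0, 0, 1, 0]; VV[0]=max(VV[0],msg_vec) then VV[0][0]++ -> VV[0]=[3, 2, 1, 0]
Event 6: LOCAL 1: VV[1][1]++ -> VV[1]=[0, 3, 0, 0]
Event 7: LOCAL 1: VV[1][1]++ -> VV[1]=[0, 4, 0, 0]
Event 8: LOCAL 2: VV[2][2]++ -> VV[2]=[0, 0, 2, 0]
Event 3 stamp: [0, 2, 0, 0]
Event 4 stamp: [0, 0, 0, 2]
[0, 2, 0, 0] <= [0, 0, 0, 2]? False
[0, 0, 0, 2] <= [0, 2, 0, 0]? False
Relation: concurrent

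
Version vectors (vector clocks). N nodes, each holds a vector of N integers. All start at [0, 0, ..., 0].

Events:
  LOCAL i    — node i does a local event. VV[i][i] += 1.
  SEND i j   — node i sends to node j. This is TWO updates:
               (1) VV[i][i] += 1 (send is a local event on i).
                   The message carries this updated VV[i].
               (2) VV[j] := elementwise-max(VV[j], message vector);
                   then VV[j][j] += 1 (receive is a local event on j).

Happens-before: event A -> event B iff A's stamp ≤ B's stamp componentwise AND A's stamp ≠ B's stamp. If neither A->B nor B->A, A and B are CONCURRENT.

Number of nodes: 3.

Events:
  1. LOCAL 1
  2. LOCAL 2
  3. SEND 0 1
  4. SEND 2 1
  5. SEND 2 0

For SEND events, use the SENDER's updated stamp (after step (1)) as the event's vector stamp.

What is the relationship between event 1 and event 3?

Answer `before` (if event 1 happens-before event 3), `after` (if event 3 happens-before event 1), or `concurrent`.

Answer: concurrent

Derivation:
Initial: VV[0]=[0, 0, 0]
Initial: VV[1]=[0, 0, 0]
Initial: VV[2]=[0, 0, 0]
Event 1: LOCAL 1: VV[1][1]++ -> VV[1]=[0, 1, 0]
Event 2: LOCAL 2: VV[2][2]++ -> VV[2]=[0, 0, 1]
Event 3: SEND 0->1: VV[0][0]++ -> VV[0]=[1, 0, 0], msg_vec=[1, 0, 0]; VV[1]=max(VV[1],msg_vec) then VV[1][1]++ -> VV[1]=[1, 2, 0]
Event 4: SEND 2->1: VV[2][2]++ -> VV[2]=[0, 0, 2], msg_vec=[0, 0, 2]; VV[1]=max(VV[1],msg_vec) then VV[1][1]++ -> VV[1]=[1, 3, 2]
Event 5: SEND 2->0: VV[2][2]++ -> VV[2]=[0, 0, 3], msg_vec=[0, 0, 3]; VV[0]=max(VV[0],msg_vec) then VV[0][0]++ -> VV[0]=[2, 0, 3]
Event 1 stamp: [0, 1, 0]
Event 3 stamp: [1, 0, 0]
[0, 1, 0] <= [1, 0, 0]? False
[1, 0, 0] <= [0, 1, 0]? False
Relation: concurrent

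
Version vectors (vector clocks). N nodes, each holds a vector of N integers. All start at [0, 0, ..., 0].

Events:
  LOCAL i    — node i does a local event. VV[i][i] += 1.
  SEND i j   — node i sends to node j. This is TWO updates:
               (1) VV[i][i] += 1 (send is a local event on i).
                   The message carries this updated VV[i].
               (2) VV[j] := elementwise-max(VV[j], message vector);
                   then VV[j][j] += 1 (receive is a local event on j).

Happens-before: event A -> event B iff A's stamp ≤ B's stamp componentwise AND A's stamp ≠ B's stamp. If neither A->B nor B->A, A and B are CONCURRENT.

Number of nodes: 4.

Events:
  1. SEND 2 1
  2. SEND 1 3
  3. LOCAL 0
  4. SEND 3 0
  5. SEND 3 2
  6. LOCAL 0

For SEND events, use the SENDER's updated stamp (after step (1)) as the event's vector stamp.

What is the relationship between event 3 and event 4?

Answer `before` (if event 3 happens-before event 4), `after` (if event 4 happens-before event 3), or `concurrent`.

Initial: VV[0]=[0, 0, 0, 0]
Initial: VV[1]=[0, 0, 0, 0]
Initial: VV[2]=[0, 0, 0, 0]
Initial: VV[3]=[0, 0, 0, 0]
Event 1: SEND 2->1: VV[2][2]++ -> VV[2]=[0, 0, 1, 0], msg_vec=[0, 0, 1, 0]; VV[1]=max(VV[1],msg_vec) then VV[1][1]++ -> VV[1]=[0, 1, 1, 0]
Event 2: SEND 1->3: VV[1][1]++ -> VV[1]=[0, 2, 1, 0], msg_vec=[0, 2, 1, 0]; VV[3]=max(VV[3],msg_vec) then VV[3][3]++ -> VV[3]=[0, 2, 1, 1]
Event 3: LOCAL 0: VV[0][0]++ -> VV[0]=[1, 0, 0, 0]
Event 4: SEND 3->0: VV[3][3]++ -> VV[3]=[0, 2, 1, 2], msg_vec=[0, 2, 1, 2]; VV[0]=max(VV[0],msg_vec) then VV[0][0]++ -> VV[0]=[2, 2, 1, 2]
Event 5: SEND 3->2: VV[3][3]++ -> VV[3]=[0, 2, 1, 3], msg_vec=[0, 2, 1, 3]; VV[2]=max(VV[2],msg_vec) then VV[2][2]++ -> VV[2]=[0, 2, 2, 3]
Event 6: LOCAL 0: VV[0][0]++ -> VV[0]=[3, 2, 1, 2]
Event 3 stamp: [1, 0, 0, 0]
Event 4 stamp: [0, 2, 1, 2]
[1, 0, 0, 0] <= [0, 2, 1, 2]? False
[0, 2, 1, 2] <= [1, 0, 0, 0]? False
Relation: concurrent

Answer: concurrent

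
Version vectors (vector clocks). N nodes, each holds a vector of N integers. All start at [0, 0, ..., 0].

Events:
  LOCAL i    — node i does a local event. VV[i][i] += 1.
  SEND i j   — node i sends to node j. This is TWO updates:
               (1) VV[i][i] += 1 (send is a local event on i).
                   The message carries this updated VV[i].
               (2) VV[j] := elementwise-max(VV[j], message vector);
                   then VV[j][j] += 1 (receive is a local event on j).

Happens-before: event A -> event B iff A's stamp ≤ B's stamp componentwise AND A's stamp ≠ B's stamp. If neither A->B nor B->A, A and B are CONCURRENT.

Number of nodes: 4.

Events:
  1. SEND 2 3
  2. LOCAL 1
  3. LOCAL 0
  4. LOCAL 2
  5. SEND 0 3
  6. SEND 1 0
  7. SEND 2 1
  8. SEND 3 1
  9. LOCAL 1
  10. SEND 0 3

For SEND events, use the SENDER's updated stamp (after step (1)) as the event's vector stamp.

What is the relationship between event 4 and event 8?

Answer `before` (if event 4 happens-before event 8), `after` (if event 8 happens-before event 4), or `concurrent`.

Initial: VV[0]=[0, 0, 0, 0]
Initial: VV[1]=[0, 0, 0, 0]
Initial: VV[2]=[0, 0, 0, 0]
Initial: VV[3]=[0, 0, 0, 0]
Event 1: SEND 2->3: VV[2][2]++ -> VV[2]=[0, 0, 1, 0], msg_vec=[0, 0, 1, 0]; VV[3]=max(VV[3],msg_vec) then VV[3][3]++ -> VV[3]=[0, 0, 1, 1]
Event 2: LOCAL 1: VV[1][1]++ -> VV[1]=[0, 1, 0, 0]
Event 3: LOCAL 0: VV[0][0]++ -> VV[0]=[1, 0, 0, 0]
Event 4: LOCAL 2: VV[2][2]++ -> VV[2]=[0, 0, 2, 0]
Event 5: SEND 0->3: VV[0][0]++ -> VV[0]=[2, 0, 0, 0], msg_vec=[2, 0, 0, 0]; VV[3]=max(VV[3],msg_vec) then VV[3][3]++ -> VV[3]=[2, 0, 1, 2]
Event 6: SEND 1->0: VV[1][1]++ -> VV[1]=[0, 2, 0, 0], msg_vec=[0, 2, 0, 0]; VV[0]=max(VV[0],msg_vec) then VV[0][0]++ -> VV[0]=[3, 2, 0, 0]
Event 7: SEND 2->1: VV[2][2]++ -> VV[2]=[0, 0, 3, 0], msg_vec=[0, 0, 3, 0]; VV[1]=max(VV[1],msg_vec) then VV[1][1]++ -> VV[1]=[0, 3, 3, 0]
Event 8: SEND 3->1: VV[3][3]++ -> VV[3]=[2, 0, 1, 3], msg_vec=[2, 0, 1, 3]; VV[1]=max(VV[1],msg_vec) then VV[1][1]++ -> VV[1]=[2, 4, 3, 3]
Event 9: LOCAL 1: VV[1][1]++ -> VV[1]=[2, 5, 3, 3]
Event 10: SEND 0->3: VV[0][0]++ -> VV[0]=[4, 2, 0, 0], msg_vec=[4, 2, 0, 0]; VV[3]=max(VV[3],msg_vec) then VV[3][3]++ -> VV[3]=[4, 2, 1, 4]
Event 4 stamp: [0, 0, 2, 0]
Event 8 stamp: [2, 0, 1, 3]
[0, 0, 2, 0] <= [2, 0, 1, 3]? False
[2, 0, 1, 3] <= [0, 0, 2, 0]? False
Relation: concurrent

Answer: concurrent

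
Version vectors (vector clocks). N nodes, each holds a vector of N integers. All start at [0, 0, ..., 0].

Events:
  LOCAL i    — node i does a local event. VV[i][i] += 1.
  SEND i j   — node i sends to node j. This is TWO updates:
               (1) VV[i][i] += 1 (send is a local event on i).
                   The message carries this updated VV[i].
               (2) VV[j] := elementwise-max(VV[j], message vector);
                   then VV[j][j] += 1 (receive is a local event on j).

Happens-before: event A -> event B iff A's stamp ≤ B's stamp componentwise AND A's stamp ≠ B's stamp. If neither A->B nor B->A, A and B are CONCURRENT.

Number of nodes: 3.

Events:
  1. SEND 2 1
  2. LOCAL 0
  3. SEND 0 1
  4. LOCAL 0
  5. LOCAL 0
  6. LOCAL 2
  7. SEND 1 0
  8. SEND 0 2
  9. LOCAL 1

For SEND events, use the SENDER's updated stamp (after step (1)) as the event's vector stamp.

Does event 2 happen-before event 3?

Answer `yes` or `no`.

Initial: VV[0]=[0, 0, 0]
Initial: VV[1]=[0, 0, 0]
Initial: VV[2]=[0, 0, 0]
Event 1: SEND 2->1: VV[2][2]++ -> VV[2]=[0, 0, 1], msg_vec=[0, 0, 1]; VV[1]=max(VV[1],msg_vec) then VV[1][1]++ -> VV[1]=[0, 1, 1]
Event 2: LOCAL 0: VV[0][0]++ -> VV[0]=[1, 0, 0]
Event 3: SEND 0->1: VV[0][0]++ -> VV[0]=[2, 0, 0], msg_vec=[2, 0, 0]; VV[1]=max(VV[1],msg_vec) then VV[1][1]++ -> VV[1]=[2, 2, 1]
Event 4: LOCAL 0: VV[0][0]++ -> VV[0]=[3, 0, 0]
Event 5: LOCAL 0: VV[0][0]++ -> VV[0]=[4, 0, 0]
Event 6: LOCAL 2: VV[2][2]++ -> VV[2]=[0, 0, 2]
Event 7: SEND 1->0: VV[1][1]++ -> VV[1]=[2, 3, 1], msg_vec=[2, 3, 1]; VV[0]=max(VV[0],msg_vec) then VV[0][0]++ -> VV[0]=[5, 3, 1]
Event 8: SEND 0->2: VV[0][0]++ -> VV[0]=[6, 3, 1], msg_vec=[6, 3, 1]; VV[2]=max(VV[2],msg_vec) then VV[2][2]++ -> VV[2]=[6, 3, 3]
Event 9: LOCAL 1: VV[1][1]++ -> VV[1]=[2, 4, 1]
Event 2 stamp: [1, 0, 0]
Event 3 stamp: [2, 0, 0]
[1, 0, 0] <= [2, 0, 0]? True. Equal? False. Happens-before: True

Answer: yes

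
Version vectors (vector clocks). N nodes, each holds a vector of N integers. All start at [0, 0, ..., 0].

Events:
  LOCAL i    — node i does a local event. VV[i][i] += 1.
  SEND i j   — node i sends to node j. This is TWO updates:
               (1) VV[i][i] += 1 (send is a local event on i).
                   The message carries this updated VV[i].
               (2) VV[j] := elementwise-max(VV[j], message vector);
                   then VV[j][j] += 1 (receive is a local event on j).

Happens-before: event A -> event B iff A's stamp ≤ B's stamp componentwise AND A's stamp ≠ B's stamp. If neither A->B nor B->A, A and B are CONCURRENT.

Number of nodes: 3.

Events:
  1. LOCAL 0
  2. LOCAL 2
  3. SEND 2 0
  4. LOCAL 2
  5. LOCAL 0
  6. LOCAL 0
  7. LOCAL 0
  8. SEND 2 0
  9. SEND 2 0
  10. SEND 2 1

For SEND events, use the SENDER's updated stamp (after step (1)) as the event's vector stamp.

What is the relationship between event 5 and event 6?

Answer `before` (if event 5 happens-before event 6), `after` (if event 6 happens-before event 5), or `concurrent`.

Initial: VV[0]=[0, 0, 0]
Initial: VV[1]=[0, 0, 0]
Initial: VV[2]=[0, 0, 0]
Event 1: LOCAL 0: VV[0][0]++ -> VV[0]=[1, 0, 0]
Event 2: LOCAL 2: VV[2][2]++ -> VV[2]=[0, 0, 1]
Event 3: SEND 2->0: VV[2][2]++ -> VV[2]=[0, 0, 2], msg_vec=[0, 0, 2]; VV[0]=max(VV[0],msg_vec) then VV[0][0]++ -> VV[0]=[2, 0, 2]
Event 4: LOCAL 2: VV[2][2]++ -> VV[2]=[0, 0, 3]
Event 5: LOCAL 0: VV[0][0]++ -> VV[0]=[3, 0, 2]
Event 6: LOCAL 0: VV[0][0]++ -> VV[0]=[4, 0, 2]
Event 7: LOCAL 0: VV[0][0]++ -> VV[0]=[5, 0, 2]
Event 8: SEND 2->0: VV[2][2]++ -> VV[2]=[0, 0, 4], msg_vec=[0, 0, 4]; VV[0]=max(VV[0],msg_vec) then VV[0][0]++ -> VV[0]=[6, 0, 4]
Event 9: SEND 2->0: VV[2][2]++ -> VV[2]=[0, 0, 5], msg_vec=[0, 0, 5]; VV[0]=max(VV[0],msg_vec) then VV[0][0]++ -> VV[0]=[7, 0, 5]
Event 10: SEND 2->1: VV[2][2]++ -> VV[2]=[0, 0, 6], msg_vec=[0, 0, 6]; VV[1]=max(VV[1],msg_vec) then VV[1][1]++ -> VV[1]=[0, 1, 6]
Event 5 stamp: [3, 0, 2]
Event 6 stamp: [4, 0, 2]
[3, 0, 2] <= [4, 0, 2]? True
[4, 0, 2] <= [3, 0, 2]? False
Relation: before

Answer: before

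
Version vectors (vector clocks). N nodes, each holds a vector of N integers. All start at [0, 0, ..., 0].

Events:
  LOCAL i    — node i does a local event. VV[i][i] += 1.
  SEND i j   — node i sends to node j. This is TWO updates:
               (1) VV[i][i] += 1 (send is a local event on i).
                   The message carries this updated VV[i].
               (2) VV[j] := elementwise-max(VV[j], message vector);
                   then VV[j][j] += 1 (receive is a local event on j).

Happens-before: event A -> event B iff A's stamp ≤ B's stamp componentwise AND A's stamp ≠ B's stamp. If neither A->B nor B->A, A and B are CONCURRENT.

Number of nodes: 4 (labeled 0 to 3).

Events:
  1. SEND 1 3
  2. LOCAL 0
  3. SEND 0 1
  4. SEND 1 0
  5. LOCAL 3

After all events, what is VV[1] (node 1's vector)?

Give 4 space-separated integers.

Answer: 2 3 0 0

Derivation:
Initial: VV[0]=[0, 0, 0, 0]
Initial: VV[1]=[0, 0, 0, 0]
Initial: VV[2]=[0, 0, 0, 0]
Initial: VV[3]=[0, 0, 0, 0]
Event 1: SEND 1->3: VV[1][1]++ -> VV[1]=[0, 1, 0, 0], msg_vec=[0, 1, 0, 0]; VV[3]=max(VV[3],msg_vec) then VV[3][3]++ -> VV[3]=[0, 1, 0, 1]
Event 2: LOCAL 0: VV[0][0]++ -> VV[0]=[1, 0, 0, 0]
Event 3: SEND 0->1: VV[0][0]++ -> VV[0]=[2, 0, 0, 0], msg_vec=[2, 0, 0, 0]; VV[1]=max(VV[1],msg_vec) then VV[1][1]++ -> VV[1]=[2, 2, 0, 0]
Event 4: SEND 1->0: VV[1][1]++ -> VV[1]=[2, 3, 0, 0], msg_vec=[2, 3, 0, 0]; VV[0]=max(VV[0],msg_vec) then VV[0][0]++ -> VV[0]=[3, 3, 0, 0]
Event 5: LOCAL 3: VV[3][3]++ -> VV[3]=[0, 1, 0, 2]
Final vectors: VV[0]=[3, 3, 0, 0]; VV[1]=[2, 3, 0, 0]; VV[2]=[0, 0, 0, 0]; VV[3]=[0, 1, 0, 2]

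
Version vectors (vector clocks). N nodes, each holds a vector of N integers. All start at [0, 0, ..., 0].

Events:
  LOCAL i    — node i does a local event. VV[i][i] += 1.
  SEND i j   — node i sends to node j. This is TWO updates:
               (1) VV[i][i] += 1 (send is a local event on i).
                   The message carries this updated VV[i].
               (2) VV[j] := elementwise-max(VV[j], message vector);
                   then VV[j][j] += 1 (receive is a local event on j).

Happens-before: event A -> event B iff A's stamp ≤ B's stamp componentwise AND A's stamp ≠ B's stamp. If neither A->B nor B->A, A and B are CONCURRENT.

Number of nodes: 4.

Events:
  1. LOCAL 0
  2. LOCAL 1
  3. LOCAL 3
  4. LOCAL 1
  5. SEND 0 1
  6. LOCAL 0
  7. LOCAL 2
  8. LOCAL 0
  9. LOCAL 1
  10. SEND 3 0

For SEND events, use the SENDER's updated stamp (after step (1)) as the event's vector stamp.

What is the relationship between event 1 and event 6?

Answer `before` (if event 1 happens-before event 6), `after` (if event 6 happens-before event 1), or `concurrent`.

Initial: VV[0]=[0, 0, 0, 0]
Initial: VV[1]=[0, 0, 0, 0]
Initial: VV[2]=[0, 0, 0, 0]
Initial: VV[3]=[0, 0, 0, 0]
Event 1: LOCAL 0: VV[0][0]++ -> VV[0]=[1, 0, 0, 0]
Event 2: LOCAL 1: VV[1][1]++ -> VV[1]=[0, 1, 0, 0]
Event 3: LOCAL 3: VV[3][3]++ -> VV[3]=[0, 0, 0, 1]
Event 4: LOCAL 1: VV[1][1]++ -> VV[1]=[0, 2, 0, 0]
Event 5: SEND 0->1: VV[0][0]++ -> VV[0]=[2, 0, 0, 0], msg_vec=[2, 0, 0, 0]; VV[1]=max(VV[1],msg_vec) then VV[1][1]++ -> VV[1]=[2, 3, 0, 0]
Event 6: LOCAL 0: VV[0][0]++ -> VV[0]=[3, 0, 0, 0]
Event 7: LOCAL 2: VV[2][2]++ -> VV[2]=[0, 0, 1, 0]
Event 8: LOCAL 0: VV[0][0]++ -> VV[0]=[4, 0, 0, 0]
Event 9: LOCAL 1: VV[1][1]++ -> VV[1]=[2, 4, 0, 0]
Event 10: SEND 3->0: VV[3][3]++ -> VV[3]=[0, 0, 0, 2], msg_vec=[0, 0, 0, 2]; VV[0]=max(VV[0],msg_vec) then VV[0][0]++ -> VV[0]=[5, 0, 0, 2]
Event 1 stamp: [1, 0, 0, 0]
Event 6 stamp: [3, 0, 0, 0]
[1, 0, 0, 0] <= [3, 0, 0, 0]? True
[3, 0, 0, 0] <= [1, 0, 0, 0]? False
Relation: before

Answer: before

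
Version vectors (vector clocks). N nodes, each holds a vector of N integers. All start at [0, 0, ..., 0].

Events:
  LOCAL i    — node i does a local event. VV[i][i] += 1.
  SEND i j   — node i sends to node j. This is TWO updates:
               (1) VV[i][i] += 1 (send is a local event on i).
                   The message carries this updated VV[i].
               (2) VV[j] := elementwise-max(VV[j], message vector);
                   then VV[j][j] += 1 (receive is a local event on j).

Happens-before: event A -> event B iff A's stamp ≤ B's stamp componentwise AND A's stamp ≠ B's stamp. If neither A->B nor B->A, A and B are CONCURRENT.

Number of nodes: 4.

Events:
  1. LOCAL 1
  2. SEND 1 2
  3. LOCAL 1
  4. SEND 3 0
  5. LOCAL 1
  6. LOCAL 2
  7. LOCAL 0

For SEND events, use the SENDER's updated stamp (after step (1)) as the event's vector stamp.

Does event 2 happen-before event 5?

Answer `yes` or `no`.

Initial: VV[0]=[0, 0, 0, 0]
Initial: VV[1]=[0, 0, 0, 0]
Initial: VV[2]=[0, 0, 0, 0]
Initial: VV[3]=[0, 0, 0, 0]
Event 1: LOCAL 1: VV[1][1]++ -> VV[1]=[0, 1, 0, 0]
Event 2: SEND 1->2: VV[1][1]++ -> VV[1]=[0, 2, 0, 0], msg_vec=[0, 2, 0, 0]; VV[2]=max(VV[2],msg_vec) then VV[2][2]++ -> VV[2]=[0, 2, 1, 0]
Event 3: LOCAL 1: VV[1][1]++ -> VV[1]=[0, 3, 0, 0]
Event 4: SEND 3->0: VV[3][3]++ -> VV[3]=[0, 0, 0, 1], msg_vec=[0, 0, 0, 1]; VV[0]=max(VV[0],msg_vec) then VV[0][0]++ -> VV[0]=[1, 0, 0, 1]
Event 5: LOCAL 1: VV[1][1]++ -> VV[1]=[0, 4, 0, 0]
Event 6: LOCAL 2: VV[2][2]++ -> VV[2]=[0, 2, 2, 0]
Event 7: LOCAL 0: VV[0][0]++ -> VV[0]=[2, 0, 0, 1]
Event 2 stamp: [0, 2, 0, 0]
Event 5 stamp: [0, 4, 0, 0]
[0, 2, 0, 0] <= [0, 4, 0, 0]? True. Equal? False. Happens-before: True

Answer: yes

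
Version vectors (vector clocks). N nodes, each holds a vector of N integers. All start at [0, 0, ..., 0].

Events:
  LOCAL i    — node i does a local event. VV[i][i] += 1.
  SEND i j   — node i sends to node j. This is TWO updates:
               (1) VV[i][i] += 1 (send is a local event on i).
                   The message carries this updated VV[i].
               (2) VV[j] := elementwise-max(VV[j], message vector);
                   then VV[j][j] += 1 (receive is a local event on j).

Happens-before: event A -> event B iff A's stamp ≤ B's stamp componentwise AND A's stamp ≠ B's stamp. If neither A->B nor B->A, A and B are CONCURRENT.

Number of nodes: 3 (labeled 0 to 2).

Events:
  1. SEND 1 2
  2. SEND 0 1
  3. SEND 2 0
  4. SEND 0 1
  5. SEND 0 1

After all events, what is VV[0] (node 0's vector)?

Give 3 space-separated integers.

Answer: 4 1 2

Derivation:
Initial: VV[0]=[0, 0, 0]
Initial: VV[1]=[0, 0, 0]
Initial: VV[2]=[0, 0, 0]
Event 1: SEND 1->2: VV[1][1]++ -> VV[1]=[0, 1, 0], msg_vec=[0, 1, 0]; VV[2]=max(VV[2],msg_vec) then VV[2][2]++ -> VV[2]=[0, 1, 1]
Event 2: SEND 0->1: VV[0][0]++ -> VV[0]=[1, 0, 0], msg_vec=[1, 0, 0]; VV[1]=max(VV[1],msg_vec) then VV[1][1]++ -> VV[1]=[1, 2, 0]
Event 3: SEND 2->0: VV[2][2]++ -> VV[2]=[0, 1, 2], msg_vec=[0, 1, 2]; VV[0]=max(VV[0],msg_vec) then VV[0][0]++ -> VV[0]=[2, 1, 2]
Event 4: SEND 0->1: VV[0][0]++ -> VV[0]=[3, 1, 2], msg_vec=[3, 1, 2]; VV[1]=max(VV[1],msg_vec) then VV[1][1]++ -> VV[1]=[3, 3, 2]
Event 5: SEND 0->1: VV[0][0]++ -> VV[0]=[4, 1, 2], msg_vec=[4, 1, 2]; VV[1]=max(VV[1],msg_vec) then VV[1][1]++ -> VV[1]=[4, 4, 2]
Final vectors: VV[0]=[4, 1, 2]; VV[1]=[4, 4, 2]; VV[2]=[0, 1, 2]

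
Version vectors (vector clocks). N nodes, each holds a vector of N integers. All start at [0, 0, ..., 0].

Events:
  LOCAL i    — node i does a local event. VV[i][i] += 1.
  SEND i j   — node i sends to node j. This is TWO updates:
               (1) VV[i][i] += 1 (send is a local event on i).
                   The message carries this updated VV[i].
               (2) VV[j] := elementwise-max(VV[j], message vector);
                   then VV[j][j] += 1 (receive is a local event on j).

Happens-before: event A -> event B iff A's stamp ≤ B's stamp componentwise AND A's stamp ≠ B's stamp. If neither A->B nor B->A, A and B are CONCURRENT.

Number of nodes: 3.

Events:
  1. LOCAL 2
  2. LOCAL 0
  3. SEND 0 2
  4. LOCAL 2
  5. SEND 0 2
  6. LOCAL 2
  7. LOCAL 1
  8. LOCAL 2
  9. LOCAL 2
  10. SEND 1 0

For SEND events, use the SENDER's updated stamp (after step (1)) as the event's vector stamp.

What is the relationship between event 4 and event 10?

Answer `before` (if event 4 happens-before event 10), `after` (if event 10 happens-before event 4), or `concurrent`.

Answer: concurrent

Derivation:
Initial: VV[0]=[0, 0, 0]
Initial: VV[1]=[0, 0, 0]
Initial: VV[2]=[0, 0, 0]
Event 1: LOCAL 2: VV[2][2]++ -> VV[2]=[0, 0, 1]
Event 2: LOCAL 0: VV[0][0]++ -> VV[0]=[1, 0, 0]
Event 3: SEND 0->2: VV[0][0]++ -> VV[0]=[2, 0, 0], msg_vec=[2, 0, 0]; VV[2]=max(VV[2],msg_vec) then VV[2][2]++ -> VV[2]=[2, 0, 2]
Event 4: LOCAL 2: VV[2][2]++ -> VV[2]=[2, 0, 3]
Event 5: SEND 0->2: VV[0][0]++ -> VV[0]=[3, 0, 0], msg_vec=[3, 0, 0]; VV[2]=max(VV[2],msg_vec) then VV[2][2]++ -> VV[2]=[3, 0, 4]
Event 6: LOCAL 2: VV[2][2]++ -> VV[2]=[3, 0, 5]
Event 7: LOCAL 1: VV[1][1]++ -> VV[1]=[0, 1, 0]
Event 8: LOCAL 2: VV[2][2]++ -> VV[2]=[3, 0, 6]
Event 9: LOCAL 2: VV[2][2]++ -> VV[2]=[3, 0, 7]
Event 10: SEND 1->0: VV[1][1]++ -> VV[1]=[0, 2, 0], msg_vec=[0, 2, 0]; VV[0]=max(VV[0],msg_vec) then VV[0][0]++ -> VV[0]=[4, 2, 0]
Event 4 stamp: [2, 0, 3]
Event 10 stamp: [0, 2, 0]
[2, 0, 3] <= [0, 2, 0]? False
[0, 2, 0] <= [2, 0, 3]? False
Relation: concurrent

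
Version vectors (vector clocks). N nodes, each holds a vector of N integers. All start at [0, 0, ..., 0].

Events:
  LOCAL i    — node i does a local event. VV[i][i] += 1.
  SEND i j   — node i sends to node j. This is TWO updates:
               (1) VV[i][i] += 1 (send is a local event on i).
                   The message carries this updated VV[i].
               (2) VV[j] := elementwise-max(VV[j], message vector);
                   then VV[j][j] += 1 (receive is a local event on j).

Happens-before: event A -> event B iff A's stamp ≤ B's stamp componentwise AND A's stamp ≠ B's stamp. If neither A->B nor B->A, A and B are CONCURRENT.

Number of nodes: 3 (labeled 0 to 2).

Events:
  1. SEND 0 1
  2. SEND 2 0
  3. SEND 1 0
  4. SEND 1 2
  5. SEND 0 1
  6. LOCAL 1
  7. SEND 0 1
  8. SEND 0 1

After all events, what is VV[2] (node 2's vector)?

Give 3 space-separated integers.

Answer: 1 3 2

Derivation:
Initial: VV[0]=[0, 0, 0]
Initial: VV[1]=[0, 0, 0]
Initial: VV[2]=[0, 0, 0]
Event 1: SEND 0->1: VV[0][0]++ -> VV[0]=[1, 0, 0], msg_vec=[1, 0, 0]; VV[1]=max(VV[1],msg_vec) then VV[1][1]++ -> VV[1]=[1, 1, 0]
Event 2: SEND 2->0: VV[2][2]++ -> VV[2]=[0, 0, 1], msg_vec=[0, 0, 1]; VV[0]=max(VV[0],msg_vec) then VV[0][0]++ -> VV[0]=[2, 0, 1]
Event 3: SEND 1->0: VV[1][1]++ -> VV[1]=[1, 2, 0], msg_vec=[1, 2, 0]; VV[0]=max(VV[0],msg_vec) then VV[0][0]++ -> VV[0]=[3, 2, 1]
Event 4: SEND 1->2: VV[1][1]++ -> VV[1]=[1, 3, 0], msg_vec=[1, 3, 0]; VV[2]=max(VV[2],msg_vec) then VV[2][2]++ -> VV[2]=[1, 3, 2]
Event 5: SEND 0->1: VV[0][0]++ -> VV[0]=[4, 2, 1], msg_vec=[4, 2, 1]; VV[1]=max(VV[1],msg_vec) then VV[1][1]++ -> VV[1]=[4, 4, 1]
Event 6: LOCAL 1: VV[1][1]++ -> VV[1]=[4, 5, 1]
Event 7: SEND 0->1: VV[0][0]++ -> VV[0]=[5, 2, 1], msg_vec=[5, 2, 1]; VV[1]=max(VV[1],msg_vec) then VV[1][1]++ -> VV[1]=[5, 6, 1]
Event 8: SEND 0->1: VV[0][0]++ -> VV[0]=[6, 2, 1], msg_vec=[6, 2, 1]; VV[1]=max(VV[1],msg_vec) then VV[1][1]++ -> VV[1]=[6, 7, 1]
Final vectors: VV[0]=[6, 2, 1]; VV[1]=[6, 7, 1]; VV[2]=[1, 3, 2]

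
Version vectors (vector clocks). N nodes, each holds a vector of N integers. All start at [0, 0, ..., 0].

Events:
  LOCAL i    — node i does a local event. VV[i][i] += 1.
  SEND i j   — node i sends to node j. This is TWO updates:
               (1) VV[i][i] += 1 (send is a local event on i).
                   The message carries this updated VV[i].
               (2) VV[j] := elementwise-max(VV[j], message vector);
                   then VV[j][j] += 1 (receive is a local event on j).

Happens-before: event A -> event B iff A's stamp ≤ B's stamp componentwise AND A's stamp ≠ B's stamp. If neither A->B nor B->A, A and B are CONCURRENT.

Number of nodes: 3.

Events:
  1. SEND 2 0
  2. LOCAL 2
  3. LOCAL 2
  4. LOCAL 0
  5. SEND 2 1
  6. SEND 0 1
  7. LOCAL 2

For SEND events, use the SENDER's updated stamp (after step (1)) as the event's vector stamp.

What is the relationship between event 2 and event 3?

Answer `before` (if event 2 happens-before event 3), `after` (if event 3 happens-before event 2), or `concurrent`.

Initial: VV[0]=[0, 0, 0]
Initial: VV[1]=[0, 0, 0]
Initial: VV[2]=[0, 0, 0]
Event 1: SEND 2->0: VV[2][2]++ -> VV[2]=[0, 0, 1], msg_vec=[0, 0, 1]; VV[0]=max(VV[0],msg_vec) then VV[0][0]++ -> VV[0]=[1, 0, 1]
Event 2: LOCAL 2: VV[2][2]++ -> VV[2]=[0, 0, 2]
Event 3: LOCAL 2: VV[2][2]++ -> VV[2]=[0, 0, 3]
Event 4: LOCAL 0: VV[0][0]++ -> VV[0]=[2, 0, 1]
Event 5: SEND 2->1: VV[2][2]++ -> VV[2]=[0, 0, 4], msg_vec=[0, 0, 4]; VV[1]=max(VV[1],msg_vec) then VV[1][1]++ -> VV[1]=[0, 1, 4]
Event 6: SEND 0->1: VV[0][0]++ -> VV[0]=[3, 0, 1], msg_vec=[3, 0, 1]; VV[1]=max(VV[1],msg_vec) then VV[1][1]++ -> VV[1]=[3, 2, 4]
Event 7: LOCAL 2: VV[2][2]++ -> VV[2]=[0, 0, 5]
Event 2 stamp: [0, 0, 2]
Event 3 stamp: [0, 0, 3]
[0, 0, 2] <= [0, 0, 3]? True
[0, 0, 3] <= [0, 0, 2]? False
Relation: before

Answer: before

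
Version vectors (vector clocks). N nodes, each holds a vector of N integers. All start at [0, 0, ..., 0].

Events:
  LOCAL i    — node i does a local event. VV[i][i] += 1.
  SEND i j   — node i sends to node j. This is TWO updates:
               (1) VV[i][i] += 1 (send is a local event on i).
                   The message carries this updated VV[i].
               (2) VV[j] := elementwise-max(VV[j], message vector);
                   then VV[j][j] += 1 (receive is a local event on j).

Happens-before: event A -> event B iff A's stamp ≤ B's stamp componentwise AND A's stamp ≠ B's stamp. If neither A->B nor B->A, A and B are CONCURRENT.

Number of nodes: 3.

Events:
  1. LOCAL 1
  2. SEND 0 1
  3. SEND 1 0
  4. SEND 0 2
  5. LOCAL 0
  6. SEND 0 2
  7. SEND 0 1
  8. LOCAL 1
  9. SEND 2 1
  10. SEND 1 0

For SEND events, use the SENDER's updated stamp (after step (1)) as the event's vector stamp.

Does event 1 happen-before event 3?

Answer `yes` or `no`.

Initial: VV[0]=[0, 0, 0]
Initial: VV[1]=[0, 0, 0]
Initial: VV[2]=[0, 0, 0]
Event 1: LOCAL 1: VV[1][1]++ -> VV[1]=[0, 1, 0]
Event 2: SEND 0->1: VV[0][0]++ -> VV[0]=[1, 0, 0], msg_vec=[1, 0, 0]; VV[1]=max(VV[1],msg_vec) then VV[1][1]++ -> VV[1]=[1, 2, 0]
Event 3: SEND 1->0: VV[1][1]++ -> VV[1]=[1, 3, 0], msg_vec=[1, 3, 0]; VV[0]=max(VV[0],msg_vec) then VV[0][0]++ -> VV[0]=[2, 3, 0]
Event 4: SEND 0->2: VV[0][0]++ -> VV[0]=[3, 3, 0], msg_vec=[3, 3, 0]; VV[2]=max(VV[2],msg_vec) then VV[2][2]++ -> VV[2]=[3, 3, 1]
Event 5: LOCAL 0: VV[0][0]++ -> VV[0]=[4, 3, 0]
Event 6: SEND 0->2: VV[0][0]++ -> VV[0]=[5, 3, 0], msg_vec=[5, 3, 0]; VV[2]=max(VV[2],msg_vec) then VV[2][2]++ -> VV[2]=[5, 3, 2]
Event 7: SEND 0->1: VV[0][0]++ -> VV[0]=[6, 3, 0], msg_vec=[6, 3, 0]; VV[1]=max(VV[1],msg_vec) then VV[1][1]++ -> VV[1]=[6, 4, 0]
Event 8: LOCAL 1: VV[1][1]++ -> VV[1]=[6, 5, 0]
Event 9: SEND 2->1: VV[2][2]++ -> VV[2]=[5, 3, 3], msg_vec=[5, 3, 3]; VV[1]=max(VV[1],msg_vec) then VV[1][1]++ -> VV[1]=[6, 6, 3]
Event 10: SEND 1->0: VV[1][1]++ -> VV[1]=[6, 7, 3], msg_vec=[6, 7, 3]; VV[0]=max(VV[0],msg_vec) then VV[0][0]++ -> VV[0]=[7, 7, 3]
Event 1 stamp: [0, 1, 0]
Event 3 stamp: [1, 3, 0]
[0, 1, 0] <= [1, 3, 0]? True. Equal? False. Happens-before: True

Answer: yes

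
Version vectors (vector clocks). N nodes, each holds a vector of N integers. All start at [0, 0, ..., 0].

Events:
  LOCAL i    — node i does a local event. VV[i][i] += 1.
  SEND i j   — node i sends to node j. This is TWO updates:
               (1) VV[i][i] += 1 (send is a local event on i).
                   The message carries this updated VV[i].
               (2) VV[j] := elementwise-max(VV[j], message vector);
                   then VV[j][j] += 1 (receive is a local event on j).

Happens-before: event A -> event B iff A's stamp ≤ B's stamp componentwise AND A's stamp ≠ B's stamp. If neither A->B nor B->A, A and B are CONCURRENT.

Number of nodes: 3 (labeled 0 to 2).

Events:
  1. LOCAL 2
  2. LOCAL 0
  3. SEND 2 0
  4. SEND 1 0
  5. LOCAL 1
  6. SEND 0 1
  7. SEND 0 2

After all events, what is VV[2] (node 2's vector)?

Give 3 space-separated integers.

Answer: 5 1 3

Derivation:
Initial: VV[0]=[0, 0, 0]
Initial: VV[1]=[0, 0, 0]
Initial: VV[2]=[0, 0, 0]
Event 1: LOCAL 2: VV[2][2]++ -> VV[2]=[0, 0, 1]
Event 2: LOCAL 0: VV[0][0]++ -> VV[0]=[1, 0, 0]
Event 3: SEND 2->0: VV[2][2]++ -> VV[2]=[0, 0, 2], msg_vec=[0, 0, 2]; VV[0]=max(VV[0],msg_vec) then VV[0][0]++ -> VV[0]=[2, 0, 2]
Event 4: SEND 1->0: VV[1][1]++ -> VV[1]=[0, 1, 0], msg_vec=[0, 1, 0]; VV[0]=max(VV[0],msg_vec) then VV[0][0]++ -> VV[0]=[3, 1, 2]
Event 5: LOCAL 1: VV[1][1]++ -> VV[1]=[0, 2, 0]
Event 6: SEND 0->1: VV[0][0]++ -> VV[0]=[4, 1, 2], msg_vec=[4, 1, 2]; VV[1]=max(VV[1],msg_vec) then VV[1][1]++ -> VV[1]=[4, 3, 2]
Event 7: SEND 0->2: VV[0][0]++ -> VV[0]=[5, 1, 2], msg_vec=[5, 1, 2]; VV[2]=max(VV[2],msg_vec) then VV[2][2]++ -> VV[2]=[5, 1, 3]
Final vectors: VV[0]=[5, 1, 2]; VV[1]=[4, 3, 2]; VV[2]=[5, 1, 3]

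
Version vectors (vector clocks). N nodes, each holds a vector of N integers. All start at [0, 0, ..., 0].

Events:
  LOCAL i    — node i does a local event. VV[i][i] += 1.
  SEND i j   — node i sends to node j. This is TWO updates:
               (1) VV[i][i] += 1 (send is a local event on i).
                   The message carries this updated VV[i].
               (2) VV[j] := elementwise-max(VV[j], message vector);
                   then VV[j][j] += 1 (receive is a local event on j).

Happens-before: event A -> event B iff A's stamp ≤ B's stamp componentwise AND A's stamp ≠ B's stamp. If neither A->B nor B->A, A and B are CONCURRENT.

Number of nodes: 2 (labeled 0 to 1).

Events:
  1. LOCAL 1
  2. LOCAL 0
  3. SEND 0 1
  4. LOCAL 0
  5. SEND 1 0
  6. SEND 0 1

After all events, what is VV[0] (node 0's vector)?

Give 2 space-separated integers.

Initial: VV[0]=[0, 0]
Initial: VV[1]=[0, 0]
Event 1: LOCAL 1: VV[1][1]++ -> VV[1]=[0, 1]
Event 2: LOCAL 0: VV[0][0]++ -> VV[0]=[1, 0]
Event 3: SEND 0->1: VV[0][0]++ -> VV[0]=[2, 0], msg_vec=[2, 0]; VV[1]=max(VV[1],msg_vec) then VV[1][1]++ -> VV[1]=[2, 2]
Event 4: LOCAL 0: VV[0][0]++ -> VV[0]=[3, 0]
Event 5: SEND 1->0: VV[1][1]++ -> VV[1]=[2, 3], msg_vec=[2, 3]; VV[0]=max(VV[0],msg_vec) then VV[0][0]++ -> VV[0]=[4, 3]
Event 6: SEND 0->1: VV[0][0]++ -> VV[0]=[5, 3], msg_vec=[5, 3]; VV[1]=max(VV[1],msg_vec) then VV[1][1]++ -> VV[1]=[5, 4]
Final vectors: VV[0]=[5, 3]; VV[1]=[5, 4]

Answer: 5 3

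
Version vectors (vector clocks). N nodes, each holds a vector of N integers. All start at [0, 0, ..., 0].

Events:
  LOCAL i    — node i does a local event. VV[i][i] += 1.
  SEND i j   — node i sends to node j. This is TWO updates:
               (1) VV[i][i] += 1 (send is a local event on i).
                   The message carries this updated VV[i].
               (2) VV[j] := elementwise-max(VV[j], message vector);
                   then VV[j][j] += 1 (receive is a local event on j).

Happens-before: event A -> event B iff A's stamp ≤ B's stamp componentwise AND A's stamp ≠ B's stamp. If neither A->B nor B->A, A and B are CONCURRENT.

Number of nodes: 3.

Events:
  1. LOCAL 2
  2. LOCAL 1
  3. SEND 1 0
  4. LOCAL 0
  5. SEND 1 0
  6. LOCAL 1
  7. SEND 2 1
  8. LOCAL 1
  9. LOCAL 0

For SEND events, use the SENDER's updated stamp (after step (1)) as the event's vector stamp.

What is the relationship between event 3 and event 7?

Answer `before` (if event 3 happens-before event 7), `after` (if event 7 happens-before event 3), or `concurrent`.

Answer: concurrent

Derivation:
Initial: VV[0]=[0, 0, 0]
Initial: VV[1]=[0, 0, 0]
Initial: VV[2]=[0, 0, 0]
Event 1: LOCAL 2: VV[2][2]++ -> VV[2]=[0, 0, 1]
Event 2: LOCAL 1: VV[1][1]++ -> VV[1]=[0, 1, 0]
Event 3: SEND 1->0: VV[1][1]++ -> VV[1]=[0, 2, 0], msg_vec=[0, 2, 0]; VV[0]=max(VV[0],msg_vec) then VV[0][0]++ -> VV[0]=[1, 2, 0]
Event 4: LOCAL 0: VV[0][0]++ -> VV[0]=[2, 2, 0]
Event 5: SEND 1->0: VV[1][1]++ -> VV[1]=[0, 3, 0], msg_vec=[0, 3, 0]; VV[0]=max(VV[0],msg_vec) then VV[0][0]++ -> VV[0]=[3, 3, 0]
Event 6: LOCAL 1: VV[1][1]++ -> VV[1]=[0, 4, 0]
Event 7: SEND 2->1: VV[2][2]++ -> VV[2]=[0, 0, 2], msg_vec=[0, 0, 2]; VV[1]=max(VV[1],msg_vec) then VV[1][1]++ -> VV[1]=[0, 5, 2]
Event 8: LOCAL 1: VV[1][1]++ -> VV[1]=[0, 6, 2]
Event 9: LOCAL 0: VV[0][0]++ -> VV[0]=[4, 3, 0]
Event 3 stamp: [0, 2, 0]
Event 7 stamp: [0, 0, 2]
[0, 2, 0] <= [0, 0, 2]? False
[0, 0, 2] <= [0, 2, 0]? False
Relation: concurrent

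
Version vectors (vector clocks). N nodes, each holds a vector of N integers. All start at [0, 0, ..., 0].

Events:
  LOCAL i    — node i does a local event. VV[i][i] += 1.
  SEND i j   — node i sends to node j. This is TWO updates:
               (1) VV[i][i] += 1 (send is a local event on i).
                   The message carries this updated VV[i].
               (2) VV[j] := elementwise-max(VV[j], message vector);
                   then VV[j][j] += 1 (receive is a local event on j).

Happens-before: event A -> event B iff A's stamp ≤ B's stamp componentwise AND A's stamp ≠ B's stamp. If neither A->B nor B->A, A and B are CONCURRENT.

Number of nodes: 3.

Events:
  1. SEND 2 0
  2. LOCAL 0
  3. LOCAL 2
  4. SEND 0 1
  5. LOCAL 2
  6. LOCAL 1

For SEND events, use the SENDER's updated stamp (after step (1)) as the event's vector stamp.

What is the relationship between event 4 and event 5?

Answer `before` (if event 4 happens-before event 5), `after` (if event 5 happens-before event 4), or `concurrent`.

Initial: VV[0]=[0, 0, 0]
Initial: VV[1]=[0, 0, 0]
Initial: VV[2]=[0, 0, 0]
Event 1: SEND 2->0: VV[2][2]++ -> VV[2]=[0, 0, 1], msg_vec=[0, 0, 1]; VV[0]=max(VV[0],msg_vec) then VV[0][0]++ -> VV[0]=[1, 0, 1]
Event 2: LOCAL 0: VV[0][0]++ -> VV[0]=[2, 0, 1]
Event 3: LOCAL 2: VV[2][2]++ -> VV[2]=[0, 0, 2]
Event 4: SEND 0->1: VV[0][0]++ -> VV[0]=[3, 0, 1], msg_vec=[3, 0, 1]; VV[1]=max(VV[1],msg_vec) then VV[1][1]++ -> VV[1]=[3, 1, 1]
Event 5: LOCAL 2: VV[2][2]++ -> VV[2]=[0, 0, 3]
Event 6: LOCAL 1: VV[1][1]++ -> VV[1]=[3, 2, 1]
Event 4 stamp: [3, 0, 1]
Event 5 stamp: [0, 0, 3]
[3, 0, 1] <= [0, 0, 3]? False
[0, 0, 3] <= [3, 0, 1]? False
Relation: concurrent

Answer: concurrent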